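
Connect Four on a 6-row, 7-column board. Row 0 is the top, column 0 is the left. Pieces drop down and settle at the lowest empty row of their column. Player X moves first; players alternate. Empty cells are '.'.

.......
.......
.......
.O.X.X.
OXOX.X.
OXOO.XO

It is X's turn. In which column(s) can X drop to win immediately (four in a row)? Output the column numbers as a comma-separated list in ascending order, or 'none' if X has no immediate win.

col 0: drop X → no win
col 1: drop X → no win
col 2: drop X → no win
col 3: drop X → no win
col 4: drop X → no win
col 5: drop X → WIN!
col 6: drop X → no win

Answer: 5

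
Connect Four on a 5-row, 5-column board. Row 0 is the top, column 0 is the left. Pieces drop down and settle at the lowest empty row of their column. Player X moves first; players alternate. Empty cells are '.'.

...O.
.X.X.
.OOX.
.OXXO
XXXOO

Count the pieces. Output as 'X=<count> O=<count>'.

X=8 O=7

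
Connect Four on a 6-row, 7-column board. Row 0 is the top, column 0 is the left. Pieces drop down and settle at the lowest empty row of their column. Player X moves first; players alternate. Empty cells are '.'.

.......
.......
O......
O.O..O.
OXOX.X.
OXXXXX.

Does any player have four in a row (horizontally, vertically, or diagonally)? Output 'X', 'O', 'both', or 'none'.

both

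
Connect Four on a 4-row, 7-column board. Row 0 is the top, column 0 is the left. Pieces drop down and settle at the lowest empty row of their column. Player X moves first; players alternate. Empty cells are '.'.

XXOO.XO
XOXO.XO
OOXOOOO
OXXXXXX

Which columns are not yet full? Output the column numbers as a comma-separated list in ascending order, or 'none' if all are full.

col 0: top cell = 'X' → FULL
col 1: top cell = 'X' → FULL
col 2: top cell = 'O' → FULL
col 3: top cell = 'O' → FULL
col 4: top cell = '.' → open
col 5: top cell = 'X' → FULL
col 6: top cell = 'O' → FULL

Answer: 4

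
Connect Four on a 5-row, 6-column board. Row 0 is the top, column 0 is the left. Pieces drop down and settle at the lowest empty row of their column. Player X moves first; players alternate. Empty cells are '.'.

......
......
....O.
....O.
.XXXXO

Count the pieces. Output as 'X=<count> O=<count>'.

X=4 O=3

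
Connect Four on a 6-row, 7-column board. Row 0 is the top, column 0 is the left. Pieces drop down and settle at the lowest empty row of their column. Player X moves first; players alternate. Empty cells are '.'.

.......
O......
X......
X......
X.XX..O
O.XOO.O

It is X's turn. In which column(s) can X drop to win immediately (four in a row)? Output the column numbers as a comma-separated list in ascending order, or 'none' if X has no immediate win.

col 0: drop X → no win
col 1: drop X → no win
col 2: drop X → no win
col 3: drop X → no win
col 4: drop X → no win
col 5: drop X → no win
col 6: drop X → no win

Answer: none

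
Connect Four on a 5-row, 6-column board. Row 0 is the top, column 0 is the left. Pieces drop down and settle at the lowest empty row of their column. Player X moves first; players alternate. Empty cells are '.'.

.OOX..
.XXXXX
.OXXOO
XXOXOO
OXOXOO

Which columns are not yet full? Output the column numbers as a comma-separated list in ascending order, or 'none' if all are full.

col 0: top cell = '.' → open
col 1: top cell = 'O' → FULL
col 2: top cell = 'O' → FULL
col 3: top cell = 'X' → FULL
col 4: top cell = '.' → open
col 5: top cell = '.' → open

Answer: 0,4,5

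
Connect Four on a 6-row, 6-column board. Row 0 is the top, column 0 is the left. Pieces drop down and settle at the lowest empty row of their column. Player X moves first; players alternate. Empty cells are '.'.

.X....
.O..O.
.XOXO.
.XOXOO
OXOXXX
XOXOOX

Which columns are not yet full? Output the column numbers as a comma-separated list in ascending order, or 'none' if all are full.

Answer: 0,2,3,4,5

Derivation:
col 0: top cell = '.' → open
col 1: top cell = 'X' → FULL
col 2: top cell = '.' → open
col 3: top cell = '.' → open
col 4: top cell = '.' → open
col 5: top cell = '.' → open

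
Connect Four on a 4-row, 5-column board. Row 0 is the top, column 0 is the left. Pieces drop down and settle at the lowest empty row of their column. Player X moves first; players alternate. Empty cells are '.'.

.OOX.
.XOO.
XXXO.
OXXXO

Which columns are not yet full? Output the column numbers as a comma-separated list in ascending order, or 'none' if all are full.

col 0: top cell = '.' → open
col 1: top cell = 'O' → FULL
col 2: top cell = 'O' → FULL
col 3: top cell = 'X' → FULL
col 4: top cell = '.' → open

Answer: 0,4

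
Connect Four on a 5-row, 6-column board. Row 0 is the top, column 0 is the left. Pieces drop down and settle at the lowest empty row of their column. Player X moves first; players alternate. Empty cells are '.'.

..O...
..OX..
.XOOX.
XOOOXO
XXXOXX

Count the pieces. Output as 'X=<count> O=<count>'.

X=10 O=9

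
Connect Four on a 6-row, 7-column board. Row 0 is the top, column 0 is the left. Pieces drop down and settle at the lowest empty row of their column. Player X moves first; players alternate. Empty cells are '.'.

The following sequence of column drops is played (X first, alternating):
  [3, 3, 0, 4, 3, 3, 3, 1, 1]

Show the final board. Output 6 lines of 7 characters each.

Answer: .......
...X...
...O...
...X...
.X.O...
XO.XO..

Derivation:
Move 1: X drops in col 3, lands at row 5
Move 2: O drops in col 3, lands at row 4
Move 3: X drops in col 0, lands at row 5
Move 4: O drops in col 4, lands at row 5
Move 5: X drops in col 3, lands at row 3
Move 6: O drops in col 3, lands at row 2
Move 7: X drops in col 3, lands at row 1
Move 8: O drops in col 1, lands at row 5
Move 9: X drops in col 1, lands at row 4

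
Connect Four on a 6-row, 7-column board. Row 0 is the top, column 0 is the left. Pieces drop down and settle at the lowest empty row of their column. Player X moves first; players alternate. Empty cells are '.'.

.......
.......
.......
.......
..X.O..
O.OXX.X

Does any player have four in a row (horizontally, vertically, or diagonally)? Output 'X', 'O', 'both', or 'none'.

none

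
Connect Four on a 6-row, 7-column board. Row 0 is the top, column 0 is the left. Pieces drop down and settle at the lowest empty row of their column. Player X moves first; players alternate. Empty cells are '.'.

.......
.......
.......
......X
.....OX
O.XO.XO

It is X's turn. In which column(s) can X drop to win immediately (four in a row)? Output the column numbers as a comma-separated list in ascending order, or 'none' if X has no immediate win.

col 0: drop X → no win
col 1: drop X → no win
col 2: drop X → no win
col 3: drop X → no win
col 4: drop X → no win
col 5: drop X → no win
col 6: drop X → no win

Answer: none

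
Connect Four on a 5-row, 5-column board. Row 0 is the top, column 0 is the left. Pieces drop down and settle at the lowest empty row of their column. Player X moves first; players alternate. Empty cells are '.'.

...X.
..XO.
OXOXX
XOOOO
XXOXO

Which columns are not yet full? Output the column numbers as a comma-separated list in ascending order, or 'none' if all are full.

col 0: top cell = '.' → open
col 1: top cell = '.' → open
col 2: top cell = '.' → open
col 3: top cell = 'X' → FULL
col 4: top cell = '.' → open

Answer: 0,1,2,4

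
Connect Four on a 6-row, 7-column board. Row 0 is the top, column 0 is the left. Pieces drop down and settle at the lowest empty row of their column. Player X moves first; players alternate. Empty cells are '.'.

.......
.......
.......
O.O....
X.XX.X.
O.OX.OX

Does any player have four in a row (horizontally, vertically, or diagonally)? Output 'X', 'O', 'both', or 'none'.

none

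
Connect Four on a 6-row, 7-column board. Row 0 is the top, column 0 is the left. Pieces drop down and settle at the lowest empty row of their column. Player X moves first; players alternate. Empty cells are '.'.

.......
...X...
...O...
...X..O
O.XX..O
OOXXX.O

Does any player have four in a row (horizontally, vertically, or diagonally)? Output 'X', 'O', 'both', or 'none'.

none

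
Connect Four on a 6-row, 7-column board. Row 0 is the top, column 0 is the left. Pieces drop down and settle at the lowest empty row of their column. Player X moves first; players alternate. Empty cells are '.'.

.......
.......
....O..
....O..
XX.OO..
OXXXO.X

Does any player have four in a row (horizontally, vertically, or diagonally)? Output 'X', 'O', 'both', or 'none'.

O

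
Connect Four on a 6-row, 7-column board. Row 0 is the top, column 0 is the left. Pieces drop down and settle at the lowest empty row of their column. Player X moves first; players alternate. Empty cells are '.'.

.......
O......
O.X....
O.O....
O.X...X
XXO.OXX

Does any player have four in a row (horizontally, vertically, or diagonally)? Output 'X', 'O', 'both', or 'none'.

O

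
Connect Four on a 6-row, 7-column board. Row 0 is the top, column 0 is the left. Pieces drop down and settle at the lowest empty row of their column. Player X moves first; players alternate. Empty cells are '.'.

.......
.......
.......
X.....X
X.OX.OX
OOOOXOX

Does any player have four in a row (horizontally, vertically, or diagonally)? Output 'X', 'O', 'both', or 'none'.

O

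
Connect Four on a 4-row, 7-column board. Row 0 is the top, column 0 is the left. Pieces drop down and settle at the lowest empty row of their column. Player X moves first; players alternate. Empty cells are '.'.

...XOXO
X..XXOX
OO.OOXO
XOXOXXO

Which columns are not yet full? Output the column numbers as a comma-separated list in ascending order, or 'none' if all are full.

col 0: top cell = '.' → open
col 1: top cell = '.' → open
col 2: top cell = '.' → open
col 3: top cell = 'X' → FULL
col 4: top cell = 'O' → FULL
col 5: top cell = 'X' → FULL
col 6: top cell = 'O' → FULL

Answer: 0,1,2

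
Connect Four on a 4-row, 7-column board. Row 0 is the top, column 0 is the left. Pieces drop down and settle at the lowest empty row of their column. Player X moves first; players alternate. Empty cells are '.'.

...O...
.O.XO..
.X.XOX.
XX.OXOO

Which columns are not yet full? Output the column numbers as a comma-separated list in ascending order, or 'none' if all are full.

Answer: 0,1,2,4,5,6

Derivation:
col 0: top cell = '.' → open
col 1: top cell = '.' → open
col 2: top cell = '.' → open
col 3: top cell = 'O' → FULL
col 4: top cell = '.' → open
col 5: top cell = '.' → open
col 6: top cell = '.' → open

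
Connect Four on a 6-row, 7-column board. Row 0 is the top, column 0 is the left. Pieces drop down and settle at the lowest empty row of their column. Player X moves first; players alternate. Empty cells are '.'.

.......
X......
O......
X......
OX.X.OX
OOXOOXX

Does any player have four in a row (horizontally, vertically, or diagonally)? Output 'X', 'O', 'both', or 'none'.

none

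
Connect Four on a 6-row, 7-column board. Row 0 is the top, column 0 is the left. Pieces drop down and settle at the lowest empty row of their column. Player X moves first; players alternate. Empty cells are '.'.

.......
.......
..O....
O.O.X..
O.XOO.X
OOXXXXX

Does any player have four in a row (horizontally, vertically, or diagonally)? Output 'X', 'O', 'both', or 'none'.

X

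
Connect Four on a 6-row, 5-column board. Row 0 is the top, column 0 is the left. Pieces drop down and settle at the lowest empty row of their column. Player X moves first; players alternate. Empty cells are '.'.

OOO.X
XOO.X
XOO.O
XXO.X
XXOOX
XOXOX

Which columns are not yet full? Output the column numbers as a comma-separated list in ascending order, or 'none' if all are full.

Answer: 3

Derivation:
col 0: top cell = 'O' → FULL
col 1: top cell = 'O' → FULL
col 2: top cell = 'O' → FULL
col 3: top cell = '.' → open
col 4: top cell = 'X' → FULL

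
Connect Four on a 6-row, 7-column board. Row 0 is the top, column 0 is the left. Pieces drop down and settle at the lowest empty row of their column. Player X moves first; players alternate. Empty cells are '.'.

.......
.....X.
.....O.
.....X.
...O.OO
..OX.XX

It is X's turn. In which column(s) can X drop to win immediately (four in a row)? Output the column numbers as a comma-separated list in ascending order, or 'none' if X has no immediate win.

col 0: drop X → no win
col 1: drop X → no win
col 2: drop X → no win
col 3: drop X → no win
col 4: drop X → WIN!
col 5: drop X → no win
col 6: drop X → no win

Answer: 4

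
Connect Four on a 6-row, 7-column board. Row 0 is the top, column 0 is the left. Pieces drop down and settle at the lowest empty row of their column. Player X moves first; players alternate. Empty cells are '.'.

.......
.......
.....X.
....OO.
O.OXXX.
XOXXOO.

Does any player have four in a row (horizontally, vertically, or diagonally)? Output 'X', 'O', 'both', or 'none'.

none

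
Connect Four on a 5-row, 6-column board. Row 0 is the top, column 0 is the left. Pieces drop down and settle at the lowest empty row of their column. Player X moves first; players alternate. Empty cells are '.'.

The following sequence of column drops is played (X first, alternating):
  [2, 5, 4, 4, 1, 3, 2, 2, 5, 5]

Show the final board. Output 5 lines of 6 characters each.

Move 1: X drops in col 2, lands at row 4
Move 2: O drops in col 5, lands at row 4
Move 3: X drops in col 4, lands at row 4
Move 4: O drops in col 4, lands at row 3
Move 5: X drops in col 1, lands at row 4
Move 6: O drops in col 3, lands at row 4
Move 7: X drops in col 2, lands at row 3
Move 8: O drops in col 2, lands at row 2
Move 9: X drops in col 5, lands at row 3
Move 10: O drops in col 5, lands at row 2

Answer: ......
......
..O..O
..X.OX
.XXOXO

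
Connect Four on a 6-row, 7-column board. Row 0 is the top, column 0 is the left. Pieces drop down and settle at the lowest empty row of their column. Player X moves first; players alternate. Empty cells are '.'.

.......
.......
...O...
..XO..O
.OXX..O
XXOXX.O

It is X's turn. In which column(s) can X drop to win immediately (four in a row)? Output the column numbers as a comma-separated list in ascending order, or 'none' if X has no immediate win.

col 0: drop X → no win
col 1: drop X → no win
col 2: drop X → no win
col 3: drop X → no win
col 4: drop X → no win
col 5: drop X → no win
col 6: drop X → no win

Answer: none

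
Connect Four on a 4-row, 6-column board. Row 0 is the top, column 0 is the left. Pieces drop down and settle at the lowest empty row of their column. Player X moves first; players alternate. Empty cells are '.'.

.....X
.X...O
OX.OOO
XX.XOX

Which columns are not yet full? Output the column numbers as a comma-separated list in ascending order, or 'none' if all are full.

Answer: 0,1,2,3,4

Derivation:
col 0: top cell = '.' → open
col 1: top cell = '.' → open
col 2: top cell = '.' → open
col 3: top cell = '.' → open
col 4: top cell = '.' → open
col 5: top cell = 'X' → FULL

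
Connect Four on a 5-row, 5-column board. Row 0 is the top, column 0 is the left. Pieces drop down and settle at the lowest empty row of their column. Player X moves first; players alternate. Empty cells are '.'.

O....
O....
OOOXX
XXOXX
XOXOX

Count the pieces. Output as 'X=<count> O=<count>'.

X=9 O=8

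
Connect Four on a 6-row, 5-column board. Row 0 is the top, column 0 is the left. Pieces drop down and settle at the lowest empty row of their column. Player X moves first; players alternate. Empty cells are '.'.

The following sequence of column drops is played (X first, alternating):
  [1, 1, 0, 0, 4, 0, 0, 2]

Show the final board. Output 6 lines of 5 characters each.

Move 1: X drops in col 1, lands at row 5
Move 2: O drops in col 1, lands at row 4
Move 3: X drops in col 0, lands at row 5
Move 4: O drops in col 0, lands at row 4
Move 5: X drops in col 4, lands at row 5
Move 6: O drops in col 0, lands at row 3
Move 7: X drops in col 0, lands at row 2
Move 8: O drops in col 2, lands at row 5

Answer: .....
.....
X....
O....
OO...
XXO.X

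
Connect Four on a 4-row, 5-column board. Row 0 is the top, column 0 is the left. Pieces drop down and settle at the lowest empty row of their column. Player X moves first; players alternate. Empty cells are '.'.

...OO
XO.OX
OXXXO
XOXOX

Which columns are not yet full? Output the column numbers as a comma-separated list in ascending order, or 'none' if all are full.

col 0: top cell = '.' → open
col 1: top cell = '.' → open
col 2: top cell = '.' → open
col 3: top cell = 'O' → FULL
col 4: top cell = 'O' → FULL

Answer: 0,1,2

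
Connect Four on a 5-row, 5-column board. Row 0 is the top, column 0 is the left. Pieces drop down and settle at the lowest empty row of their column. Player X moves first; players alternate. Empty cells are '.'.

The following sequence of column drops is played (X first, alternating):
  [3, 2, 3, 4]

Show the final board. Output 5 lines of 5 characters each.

Move 1: X drops in col 3, lands at row 4
Move 2: O drops in col 2, lands at row 4
Move 3: X drops in col 3, lands at row 3
Move 4: O drops in col 4, lands at row 4

Answer: .....
.....
.....
...X.
..OXO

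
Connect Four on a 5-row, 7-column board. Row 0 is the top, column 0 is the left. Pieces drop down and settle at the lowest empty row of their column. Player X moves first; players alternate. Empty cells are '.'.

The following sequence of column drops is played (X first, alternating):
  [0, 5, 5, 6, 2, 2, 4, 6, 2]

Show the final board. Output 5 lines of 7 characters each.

Answer: .......
.......
..X....
..O..XO
X.X.XOO

Derivation:
Move 1: X drops in col 0, lands at row 4
Move 2: O drops in col 5, lands at row 4
Move 3: X drops in col 5, lands at row 3
Move 4: O drops in col 6, lands at row 4
Move 5: X drops in col 2, lands at row 4
Move 6: O drops in col 2, lands at row 3
Move 7: X drops in col 4, lands at row 4
Move 8: O drops in col 6, lands at row 3
Move 9: X drops in col 2, lands at row 2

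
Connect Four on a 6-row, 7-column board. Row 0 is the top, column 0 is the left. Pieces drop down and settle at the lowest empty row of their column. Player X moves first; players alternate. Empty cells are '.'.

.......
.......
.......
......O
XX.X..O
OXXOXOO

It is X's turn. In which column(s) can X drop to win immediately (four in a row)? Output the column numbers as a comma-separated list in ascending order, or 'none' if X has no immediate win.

Answer: 2

Derivation:
col 0: drop X → no win
col 1: drop X → no win
col 2: drop X → WIN!
col 3: drop X → no win
col 4: drop X → no win
col 5: drop X → no win
col 6: drop X → no win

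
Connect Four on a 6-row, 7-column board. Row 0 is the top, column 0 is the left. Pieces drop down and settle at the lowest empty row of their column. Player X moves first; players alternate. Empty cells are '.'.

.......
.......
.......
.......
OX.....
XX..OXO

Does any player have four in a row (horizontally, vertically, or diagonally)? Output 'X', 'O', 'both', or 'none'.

none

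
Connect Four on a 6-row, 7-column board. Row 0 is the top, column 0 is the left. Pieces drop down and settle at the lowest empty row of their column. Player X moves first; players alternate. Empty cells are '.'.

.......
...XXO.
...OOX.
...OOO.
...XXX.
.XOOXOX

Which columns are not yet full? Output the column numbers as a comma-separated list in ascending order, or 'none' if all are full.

col 0: top cell = '.' → open
col 1: top cell = '.' → open
col 2: top cell = '.' → open
col 3: top cell = '.' → open
col 4: top cell = '.' → open
col 5: top cell = '.' → open
col 6: top cell = '.' → open

Answer: 0,1,2,3,4,5,6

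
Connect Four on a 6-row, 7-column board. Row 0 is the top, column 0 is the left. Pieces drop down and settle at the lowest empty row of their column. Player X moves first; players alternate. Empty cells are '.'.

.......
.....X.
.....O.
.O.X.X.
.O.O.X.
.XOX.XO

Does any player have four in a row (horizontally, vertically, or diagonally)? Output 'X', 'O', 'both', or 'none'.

none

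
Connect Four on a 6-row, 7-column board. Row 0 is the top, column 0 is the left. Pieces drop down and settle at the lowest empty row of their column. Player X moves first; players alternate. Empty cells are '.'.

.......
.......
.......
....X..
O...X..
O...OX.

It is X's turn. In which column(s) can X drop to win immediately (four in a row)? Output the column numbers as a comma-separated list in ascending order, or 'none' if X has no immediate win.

col 0: drop X → no win
col 1: drop X → no win
col 2: drop X → no win
col 3: drop X → no win
col 4: drop X → no win
col 5: drop X → no win
col 6: drop X → no win

Answer: none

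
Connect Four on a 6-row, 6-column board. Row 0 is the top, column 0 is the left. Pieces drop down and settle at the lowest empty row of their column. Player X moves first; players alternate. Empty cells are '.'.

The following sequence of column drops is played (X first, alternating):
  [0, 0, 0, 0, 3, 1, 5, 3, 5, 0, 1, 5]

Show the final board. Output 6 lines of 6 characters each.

Answer: ......
O.....
O.....
X....O
OX.O.X
XO.X.X

Derivation:
Move 1: X drops in col 0, lands at row 5
Move 2: O drops in col 0, lands at row 4
Move 3: X drops in col 0, lands at row 3
Move 4: O drops in col 0, lands at row 2
Move 5: X drops in col 3, lands at row 5
Move 6: O drops in col 1, lands at row 5
Move 7: X drops in col 5, lands at row 5
Move 8: O drops in col 3, lands at row 4
Move 9: X drops in col 5, lands at row 4
Move 10: O drops in col 0, lands at row 1
Move 11: X drops in col 1, lands at row 4
Move 12: O drops in col 5, lands at row 3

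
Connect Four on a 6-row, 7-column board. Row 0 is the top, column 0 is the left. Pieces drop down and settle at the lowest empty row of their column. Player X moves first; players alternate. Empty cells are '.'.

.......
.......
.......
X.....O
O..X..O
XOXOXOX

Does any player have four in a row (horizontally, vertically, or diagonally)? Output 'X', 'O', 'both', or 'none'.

none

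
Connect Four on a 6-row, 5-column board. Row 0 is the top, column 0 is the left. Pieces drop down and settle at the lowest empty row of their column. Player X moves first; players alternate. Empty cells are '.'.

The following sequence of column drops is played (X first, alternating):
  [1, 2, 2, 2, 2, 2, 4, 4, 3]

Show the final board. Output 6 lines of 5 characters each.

Move 1: X drops in col 1, lands at row 5
Move 2: O drops in col 2, lands at row 5
Move 3: X drops in col 2, lands at row 4
Move 4: O drops in col 2, lands at row 3
Move 5: X drops in col 2, lands at row 2
Move 6: O drops in col 2, lands at row 1
Move 7: X drops in col 4, lands at row 5
Move 8: O drops in col 4, lands at row 4
Move 9: X drops in col 3, lands at row 5

Answer: .....
..O..
..X..
..O..
..X.O
.XOXX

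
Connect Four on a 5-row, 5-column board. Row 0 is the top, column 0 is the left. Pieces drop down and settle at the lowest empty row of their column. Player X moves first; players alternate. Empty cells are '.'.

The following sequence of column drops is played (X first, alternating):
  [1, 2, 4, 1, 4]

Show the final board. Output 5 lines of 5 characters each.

Move 1: X drops in col 1, lands at row 4
Move 2: O drops in col 2, lands at row 4
Move 3: X drops in col 4, lands at row 4
Move 4: O drops in col 1, lands at row 3
Move 5: X drops in col 4, lands at row 3

Answer: .....
.....
.....
.O..X
.XO.X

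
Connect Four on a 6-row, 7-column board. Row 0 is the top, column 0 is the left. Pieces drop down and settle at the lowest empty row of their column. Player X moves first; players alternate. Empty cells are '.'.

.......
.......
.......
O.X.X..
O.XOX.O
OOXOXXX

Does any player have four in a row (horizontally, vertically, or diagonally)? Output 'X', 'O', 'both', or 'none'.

none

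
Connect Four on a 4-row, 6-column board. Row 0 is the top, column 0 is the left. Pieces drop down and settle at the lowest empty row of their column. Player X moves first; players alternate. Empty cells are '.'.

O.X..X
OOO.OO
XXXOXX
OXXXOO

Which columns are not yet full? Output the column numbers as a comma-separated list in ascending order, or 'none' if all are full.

Answer: 1,3,4

Derivation:
col 0: top cell = 'O' → FULL
col 1: top cell = '.' → open
col 2: top cell = 'X' → FULL
col 3: top cell = '.' → open
col 4: top cell = '.' → open
col 5: top cell = 'X' → FULL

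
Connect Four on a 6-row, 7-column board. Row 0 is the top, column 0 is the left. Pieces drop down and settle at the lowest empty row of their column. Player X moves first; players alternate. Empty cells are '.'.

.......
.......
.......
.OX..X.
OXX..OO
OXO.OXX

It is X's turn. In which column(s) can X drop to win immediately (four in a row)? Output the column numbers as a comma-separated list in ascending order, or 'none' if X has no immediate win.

col 0: drop X → no win
col 1: drop X → no win
col 2: drop X → no win
col 3: drop X → no win
col 4: drop X → no win
col 5: drop X → no win
col 6: drop X → no win

Answer: none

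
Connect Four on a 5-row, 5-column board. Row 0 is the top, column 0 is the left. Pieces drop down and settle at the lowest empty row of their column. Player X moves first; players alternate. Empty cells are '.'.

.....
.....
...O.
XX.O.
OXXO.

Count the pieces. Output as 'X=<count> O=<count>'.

X=4 O=4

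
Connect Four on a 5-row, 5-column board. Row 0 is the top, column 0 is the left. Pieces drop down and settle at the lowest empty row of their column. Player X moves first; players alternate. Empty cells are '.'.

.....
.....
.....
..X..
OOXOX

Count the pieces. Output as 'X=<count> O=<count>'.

X=3 O=3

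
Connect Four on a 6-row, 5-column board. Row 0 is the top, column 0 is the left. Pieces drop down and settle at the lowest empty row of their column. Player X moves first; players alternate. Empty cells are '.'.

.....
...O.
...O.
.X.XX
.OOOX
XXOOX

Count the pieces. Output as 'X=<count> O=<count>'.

X=7 O=7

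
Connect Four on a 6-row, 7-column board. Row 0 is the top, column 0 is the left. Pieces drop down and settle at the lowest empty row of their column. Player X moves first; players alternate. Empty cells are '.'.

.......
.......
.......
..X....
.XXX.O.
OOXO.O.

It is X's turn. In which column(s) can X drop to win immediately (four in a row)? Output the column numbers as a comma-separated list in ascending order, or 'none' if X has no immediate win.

Answer: 0,2

Derivation:
col 0: drop X → WIN!
col 1: drop X → no win
col 2: drop X → WIN!
col 3: drop X → no win
col 4: drop X → no win
col 5: drop X → no win
col 6: drop X → no win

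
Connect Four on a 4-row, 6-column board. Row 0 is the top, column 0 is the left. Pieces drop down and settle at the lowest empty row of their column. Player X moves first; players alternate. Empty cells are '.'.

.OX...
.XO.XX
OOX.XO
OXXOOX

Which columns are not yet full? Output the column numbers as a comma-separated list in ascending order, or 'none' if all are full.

col 0: top cell = '.' → open
col 1: top cell = 'O' → FULL
col 2: top cell = 'X' → FULL
col 3: top cell = '.' → open
col 4: top cell = '.' → open
col 5: top cell = '.' → open

Answer: 0,3,4,5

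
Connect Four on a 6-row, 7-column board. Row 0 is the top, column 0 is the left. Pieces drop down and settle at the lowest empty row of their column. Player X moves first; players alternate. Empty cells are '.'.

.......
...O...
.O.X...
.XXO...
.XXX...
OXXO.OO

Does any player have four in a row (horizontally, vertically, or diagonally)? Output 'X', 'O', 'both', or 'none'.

none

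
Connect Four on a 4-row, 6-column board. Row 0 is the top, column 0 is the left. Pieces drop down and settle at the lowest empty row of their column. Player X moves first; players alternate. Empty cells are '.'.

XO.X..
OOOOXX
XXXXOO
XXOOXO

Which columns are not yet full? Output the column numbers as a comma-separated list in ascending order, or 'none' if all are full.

col 0: top cell = 'X' → FULL
col 1: top cell = 'O' → FULL
col 2: top cell = '.' → open
col 3: top cell = 'X' → FULL
col 4: top cell = '.' → open
col 5: top cell = '.' → open

Answer: 2,4,5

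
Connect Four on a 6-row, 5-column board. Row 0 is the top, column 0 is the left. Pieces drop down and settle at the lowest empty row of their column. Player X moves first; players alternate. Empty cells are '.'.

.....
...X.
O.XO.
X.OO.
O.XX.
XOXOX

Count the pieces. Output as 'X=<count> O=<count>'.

X=8 O=7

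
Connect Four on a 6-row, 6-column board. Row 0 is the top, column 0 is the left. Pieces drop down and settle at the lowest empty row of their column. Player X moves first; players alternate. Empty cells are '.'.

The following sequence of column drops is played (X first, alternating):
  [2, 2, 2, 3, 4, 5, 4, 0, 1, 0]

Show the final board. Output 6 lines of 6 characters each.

Move 1: X drops in col 2, lands at row 5
Move 2: O drops in col 2, lands at row 4
Move 3: X drops in col 2, lands at row 3
Move 4: O drops in col 3, lands at row 5
Move 5: X drops in col 4, lands at row 5
Move 6: O drops in col 5, lands at row 5
Move 7: X drops in col 4, lands at row 4
Move 8: O drops in col 0, lands at row 5
Move 9: X drops in col 1, lands at row 5
Move 10: O drops in col 0, lands at row 4

Answer: ......
......
......
..X...
O.O.X.
OXXOXO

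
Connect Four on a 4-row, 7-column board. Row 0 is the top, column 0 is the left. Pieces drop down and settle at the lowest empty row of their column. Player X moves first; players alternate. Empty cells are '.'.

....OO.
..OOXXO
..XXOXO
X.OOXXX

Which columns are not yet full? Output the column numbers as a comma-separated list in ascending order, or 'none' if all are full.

col 0: top cell = '.' → open
col 1: top cell = '.' → open
col 2: top cell = '.' → open
col 3: top cell = '.' → open
col 4: top cell = 'O' → FULL
col 5: top cell = 'O' → FULL
col 6: top cell = '.' → open

Answer: 0,1,2,3,6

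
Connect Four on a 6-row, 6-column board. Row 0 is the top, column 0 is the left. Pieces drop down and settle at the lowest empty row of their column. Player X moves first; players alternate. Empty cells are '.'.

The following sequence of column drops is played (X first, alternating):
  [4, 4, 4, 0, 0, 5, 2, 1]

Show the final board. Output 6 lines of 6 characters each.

Move 1: X drops in col 4, lands at row 5
Move 2: O drops in col 4, lands at row 4
Move 3: X drops in col 4, lands at row 3
Move 4: O drops in col 0, lands at row 5
Move 5: X drops in col 0, lands at row 4
Move 6: O drops in col 5, lands at row 5
Move 7: X drops in col 2, lands at row 5
Move 8: O drops in col 1, lands at row 5

Answer: ......
......
......
....X.
X...O.
OOX.XO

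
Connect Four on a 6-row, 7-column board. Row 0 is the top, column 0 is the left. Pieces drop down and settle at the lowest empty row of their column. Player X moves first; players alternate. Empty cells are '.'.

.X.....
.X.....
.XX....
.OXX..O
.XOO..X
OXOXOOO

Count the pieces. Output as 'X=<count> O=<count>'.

X=10 O=9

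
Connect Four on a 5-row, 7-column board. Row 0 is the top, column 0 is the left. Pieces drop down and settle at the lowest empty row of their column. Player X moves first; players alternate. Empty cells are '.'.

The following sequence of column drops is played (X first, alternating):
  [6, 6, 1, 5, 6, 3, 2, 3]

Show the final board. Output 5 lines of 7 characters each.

Answer: .......
.......
......X
...O..O
.XXO.OX

Derivation:
Move 1: X drops in col 6, lands at row 4
Move 2: O drops in col 6, lands at row 3
Move 3: X drops in col 1, lands at row 4
Move 4: O drops in col 5, lands at row 4
Move 5: X drops in col 6, lands at row 2
Move 6: O drops in col 3, lands at row 4
Move 7: X drops in col 2, lands at row 4
Move 8: O drops in col 3, lands at row 3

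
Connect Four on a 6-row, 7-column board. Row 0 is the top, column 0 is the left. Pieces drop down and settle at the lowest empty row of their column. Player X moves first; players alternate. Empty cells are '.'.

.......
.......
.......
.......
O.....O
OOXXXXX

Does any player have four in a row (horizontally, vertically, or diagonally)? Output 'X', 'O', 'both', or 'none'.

X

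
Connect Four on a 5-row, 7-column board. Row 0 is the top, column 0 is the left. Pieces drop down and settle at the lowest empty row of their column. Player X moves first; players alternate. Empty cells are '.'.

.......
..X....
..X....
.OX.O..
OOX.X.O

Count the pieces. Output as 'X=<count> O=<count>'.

X=5 O=5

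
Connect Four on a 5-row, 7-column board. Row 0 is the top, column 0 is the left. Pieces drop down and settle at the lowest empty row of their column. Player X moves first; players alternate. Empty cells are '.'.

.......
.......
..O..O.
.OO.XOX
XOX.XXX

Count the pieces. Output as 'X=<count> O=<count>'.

X=7 O=6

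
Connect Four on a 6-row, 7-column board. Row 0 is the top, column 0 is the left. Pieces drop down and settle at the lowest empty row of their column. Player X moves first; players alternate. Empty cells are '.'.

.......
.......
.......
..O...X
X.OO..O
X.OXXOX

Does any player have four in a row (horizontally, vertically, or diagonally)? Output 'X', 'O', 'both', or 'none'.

none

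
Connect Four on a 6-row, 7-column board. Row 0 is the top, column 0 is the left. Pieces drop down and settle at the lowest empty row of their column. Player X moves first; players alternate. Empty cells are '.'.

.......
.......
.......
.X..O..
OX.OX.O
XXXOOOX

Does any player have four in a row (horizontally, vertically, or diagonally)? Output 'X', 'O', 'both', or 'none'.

none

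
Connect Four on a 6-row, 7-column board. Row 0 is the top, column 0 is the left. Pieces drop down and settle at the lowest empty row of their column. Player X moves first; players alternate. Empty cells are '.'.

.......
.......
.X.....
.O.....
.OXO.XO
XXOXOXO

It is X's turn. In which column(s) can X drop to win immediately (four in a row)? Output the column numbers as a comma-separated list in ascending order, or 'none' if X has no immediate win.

col 0: drop X → no win
col 1: drop X → no win
col 2: drop X → no win
col 3: drop X → no win
col 4: drop X → no win
col 5: drop X → no win
col 6: drop X → no win

Answer: none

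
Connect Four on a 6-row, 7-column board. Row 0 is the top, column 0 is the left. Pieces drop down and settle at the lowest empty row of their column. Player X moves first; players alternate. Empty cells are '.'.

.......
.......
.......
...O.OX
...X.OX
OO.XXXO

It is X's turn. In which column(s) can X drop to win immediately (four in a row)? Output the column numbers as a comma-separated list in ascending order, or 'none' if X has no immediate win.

col 0: drop X → no win
col 1: drop X → no win
col 2: drop X → WIN!
col 3: drop X → no win
col 4: drop X → no win
col 5: drop X → no win
col 6: drop X → no win

Answer: 2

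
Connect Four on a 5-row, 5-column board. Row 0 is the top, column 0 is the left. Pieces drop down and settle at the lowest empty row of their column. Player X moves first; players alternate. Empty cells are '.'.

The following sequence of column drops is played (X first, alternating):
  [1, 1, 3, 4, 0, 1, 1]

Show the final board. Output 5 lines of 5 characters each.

Answer: .....
.X...
.O...
.O...
XX.XO

Derivation:
Move 1: X drops in col 1, lands at row 4
Move 2: O drops in col 1, lands at row 3
Move 3: X drops in col 3, lands at row 4
Move 4: O drops in col 4, lands at row 4
Move 5: X drops in col 0, lands at row 4
Move 6: O drops in col 1, lands at row 2
Move 7: X drops in col 1, lands at row 1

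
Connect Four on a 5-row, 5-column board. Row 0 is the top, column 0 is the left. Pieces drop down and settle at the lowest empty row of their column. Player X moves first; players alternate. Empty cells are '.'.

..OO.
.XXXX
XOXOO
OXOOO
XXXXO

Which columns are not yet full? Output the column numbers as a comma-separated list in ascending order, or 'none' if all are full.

col 0: top cell = '.' → open
col 1: top cell = '.' → open
col 2: top cell = 'O' → FULL
col 3: top cell = 'O' → FULL
col 4: top cell = '.' → open

Answer: 0,1,4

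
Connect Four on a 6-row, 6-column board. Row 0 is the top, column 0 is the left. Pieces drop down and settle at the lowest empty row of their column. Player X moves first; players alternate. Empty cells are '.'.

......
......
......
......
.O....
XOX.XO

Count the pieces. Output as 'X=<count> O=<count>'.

X=3 O=3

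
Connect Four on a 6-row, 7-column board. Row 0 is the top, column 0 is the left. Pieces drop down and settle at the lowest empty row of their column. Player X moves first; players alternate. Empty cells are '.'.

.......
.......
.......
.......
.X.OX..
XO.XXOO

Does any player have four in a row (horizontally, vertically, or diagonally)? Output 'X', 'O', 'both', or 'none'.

none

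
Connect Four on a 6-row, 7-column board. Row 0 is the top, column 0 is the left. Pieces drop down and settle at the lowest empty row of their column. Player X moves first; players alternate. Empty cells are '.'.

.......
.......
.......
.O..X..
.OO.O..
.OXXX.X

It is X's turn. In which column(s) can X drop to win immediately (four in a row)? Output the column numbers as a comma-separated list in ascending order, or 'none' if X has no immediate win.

Answer: 5

Derivation:
col 0: drop X → no win
col 1: drop X → no win
col 2: drop X → no win
col 3: drop X → no win
col 4: drop X → no win
col 5: drop X → WIN!
col 6: drop X → no win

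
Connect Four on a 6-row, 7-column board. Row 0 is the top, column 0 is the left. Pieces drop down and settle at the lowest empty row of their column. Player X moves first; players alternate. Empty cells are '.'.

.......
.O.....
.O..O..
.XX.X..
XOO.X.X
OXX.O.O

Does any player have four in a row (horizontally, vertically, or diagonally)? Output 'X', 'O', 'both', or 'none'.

none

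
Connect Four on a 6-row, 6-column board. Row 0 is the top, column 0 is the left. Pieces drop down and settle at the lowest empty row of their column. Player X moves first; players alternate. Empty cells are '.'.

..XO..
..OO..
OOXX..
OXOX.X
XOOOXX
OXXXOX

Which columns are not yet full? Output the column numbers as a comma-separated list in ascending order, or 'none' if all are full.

col 0: top cell = '.' → open
col 1: top cell = '.' → open
col 2: top cell = 'X' → FULL
col 3: top cell = 'O' → FULL
col 4: top cell = '.' → open
col 5: top cell = '.' → open

Answer: 0,1,4,5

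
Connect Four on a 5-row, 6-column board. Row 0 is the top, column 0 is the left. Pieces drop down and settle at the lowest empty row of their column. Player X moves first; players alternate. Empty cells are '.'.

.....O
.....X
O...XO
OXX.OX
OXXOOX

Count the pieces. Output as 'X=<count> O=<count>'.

X=8 O=8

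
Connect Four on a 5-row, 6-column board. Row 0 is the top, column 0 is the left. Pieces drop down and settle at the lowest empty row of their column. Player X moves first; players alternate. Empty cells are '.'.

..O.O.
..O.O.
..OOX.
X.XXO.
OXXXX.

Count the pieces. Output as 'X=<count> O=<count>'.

X=8 O=8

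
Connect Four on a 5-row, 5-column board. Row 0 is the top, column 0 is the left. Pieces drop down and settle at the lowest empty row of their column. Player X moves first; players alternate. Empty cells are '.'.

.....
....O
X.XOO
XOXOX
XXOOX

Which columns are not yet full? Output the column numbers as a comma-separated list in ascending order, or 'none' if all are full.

Answer: 0,1,2,3,4

Derivation:
col 0: top cell = '.' → open
col 1: top cell = '.' → open
col 2: top cell = '.' → open
col 3: top cell = '.' → open
col 4: top cell = '.' → open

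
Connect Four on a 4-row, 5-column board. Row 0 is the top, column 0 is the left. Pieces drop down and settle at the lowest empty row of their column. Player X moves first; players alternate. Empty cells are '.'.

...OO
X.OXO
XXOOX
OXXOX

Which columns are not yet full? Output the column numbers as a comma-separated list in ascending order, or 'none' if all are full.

col 0: top cell = '.' → open
col 1: top cell = '.' → open
col 2: top cell = '.' → open
col 3: top cell = 'O' → FULL
col 4: top cell = 'O' → FULL

Answer: 0,1,2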